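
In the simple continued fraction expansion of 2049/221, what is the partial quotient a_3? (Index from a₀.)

2

2049 = 9·221 + 60   →  a_0 = 9
221 = 3·60 + 41   →  a_1 = 3
60 = 1·41 + 19   →  a_2 = 1
41 = 2·19 + 3   →  a_3 = 2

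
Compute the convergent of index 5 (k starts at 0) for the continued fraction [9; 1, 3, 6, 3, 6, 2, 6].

4870/499

Using pₖ = aₖpₖ₋₁ + pₖ₋₂, qₖ = aₖqₖ₋₁ + qₖ₋₂ (with p₋₁=1, p₋₂=0, q₋₁=0, q₋₂=1):
  k=0: a=9, p=9, q=1
  k=1: a=1, p=10, q=1
  k=2: a=3, p=39, q=4
  k=3: a=6, p=244, q=25
  k=4: a=3, p=771, q=79
  k=5: a=6, p=4870, q=499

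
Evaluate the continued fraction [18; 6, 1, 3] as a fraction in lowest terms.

Using pₖ = aₖpₖ₋₁ + pₖ₋₂ and qₖ = aₖqₖ₋₁ + qₖ₋₂:
  k=0: a=18, p=18, q=1
  k=1: a=6, p=109, q=6
  k=2: a=1, p=127, q=7
  k=3: a=3, p=490, q=27

490/27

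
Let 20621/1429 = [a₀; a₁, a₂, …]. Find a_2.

20621 = 14·1429 + 615   →  a_0 = 14
1429 = 2·615 + 199   →  a_1 = 2
615 = 3·199 + 18   →  a_2 = 3

3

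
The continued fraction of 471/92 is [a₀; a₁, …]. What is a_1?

471 = 5·92 + 11   →  a_0 = 5
92 = 8·11 + 4   →  a_1 = 8

8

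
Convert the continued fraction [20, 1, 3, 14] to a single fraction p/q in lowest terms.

Fold from the inside: start with 14/1.
  3 + 1/14 = 43/14
  1 + 14/43 = 57/43
  20 + 43/57 = 1183/57

1183/57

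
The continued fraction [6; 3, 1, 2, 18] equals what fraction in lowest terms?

1267/202

Fold from the inside: start with 18/1.
  2 + 1/18 = 37/18
  1 + 18/37 = 55/37
  3 + 37/55 = 202/55
  6 + 55/202 = 1267/202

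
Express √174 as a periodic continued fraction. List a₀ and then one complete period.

a₀ = ⌊√174⌋ = 13.

[13; 5, 4, 5, 26]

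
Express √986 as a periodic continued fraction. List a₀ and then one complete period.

a₀ = ⌊√986⌋ = 31.

[31; 2, 2, 62]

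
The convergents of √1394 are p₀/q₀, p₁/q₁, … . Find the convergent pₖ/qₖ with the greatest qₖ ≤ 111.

√1394 = [37; 2, 1, 36, 1, 2, 74, …] (period length 6).
Convergents:
  p_0/q_0 = 37/1
  p_1/q_1 = 75/2
  p_2/q_2 = 112/3
  p_3/q_3 = 4107/110
  p_4/q_4 = 4219/113
q_3 = 110 ≤ 111 < 113 = q_4, so the answer is 4107/110.

4107/110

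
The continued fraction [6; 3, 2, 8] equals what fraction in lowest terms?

371/59

Fold from the inside: start with 8/1.
  2 + 1/8 = 17/8
  3 + 8/17 = 59/17
  6 + 17/59 = 371/59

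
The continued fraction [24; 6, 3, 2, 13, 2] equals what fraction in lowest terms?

29619/1226

Fold from the inside: start with 2/1.
  13 + 1/2 = 27/2
  2 + 2/27 = 56/27
  3 + 27/56 = 195/56
  6 + 56/195 = 1226/195
  24 + 195/1226 = 29619/1226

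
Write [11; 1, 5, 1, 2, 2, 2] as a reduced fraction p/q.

Using pₖ = aₖpₖ₋₁ + pₖ₋₂ and qₖ = aₖqₖ₋₁ + qₖ₋₂:
  k=0: a=11, p=11, q=1
  k=1: a=1, p=12, q=1
  k=2: a=5, p=71, q=6
  k=3: a=1, p=83, q=7
  k=4: a=2, p=237, q=20
  k=5: a=2, p=557, q=47
  k=6: a=2, p=1351, q=114

1351/114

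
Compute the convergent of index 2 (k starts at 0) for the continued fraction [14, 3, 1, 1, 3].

57/4

Using pₖ = aₖpₖ₋₁ + pₖ₋₂, qₖ = aₖqₖ₋₁ + qₖ₋₂ (with p₋₁=1, p₋₂=0, q₋₁=0, q₋₂=1):
  k=0: a=14, p=14, q=1
  k=1: a=3, p=43, q=3
  k=2: a=1, p=57, q=4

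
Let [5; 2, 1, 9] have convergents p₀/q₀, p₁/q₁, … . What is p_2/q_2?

Using pₖ = aₖpₖ₋₁ + pₖ₋₂, qₖ = aₖqₖ₋₁ + qₖ₋₂ (with p₋₁=1, p₋₂=0, q₋₁=0, q₋₂=1):
  k=0: a=5, p=5, q=1
  k=1: a=2, p=11, q=2
  k=2: a=1, p=16, q=3

16/3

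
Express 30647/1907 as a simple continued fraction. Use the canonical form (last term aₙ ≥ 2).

[16; 14, 7, 1, 16]

30647 = 16*1907 + 135
1907 = 14*135 + 17
135 = 7*17 + 16
17 = 1*16 + 1
16 = 16*1 + 0  (stop)
So 30647/1907 = [16; 14, 7, 1, 16].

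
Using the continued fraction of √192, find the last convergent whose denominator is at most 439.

2702/195

√192 = [13; 1, 5, 1, 26, …] (period length 4).
Convergents:
  p_0/q_0 = 13/1
  p_1/q_1 = 14/1
  p_2/q_2 = 83/6
  p_3/q_3 = 97/7
  p_4/q_4 = 2605/188
  p_5/q_5 = 2702/195
  p_6/q_6 = 16115/1163
q_5 = 195 ≤ 439 < 1163 = q_6, so the answer is 2702/195.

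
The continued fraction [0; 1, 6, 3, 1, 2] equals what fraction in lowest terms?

Fold from the inside: start with 2/1.
  1 + 1/2 = 3/2
  3 + 2/3 = 11/3
  6 + 3/11 = 69/11
  1 + 11/69 = 80/69
  0 + 69/80 = 69/80

69/80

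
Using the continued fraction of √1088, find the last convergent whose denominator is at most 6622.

√1088 = [32; 1, 64, …] (period length 2).
Convergents:
  p_0/q_0 = 32/1
  p_1/q_1 = 33/1
  p_2/q_2 = 2144/65
  p_3/q_3 = 2177/66
  p_4/q_4 = 141472/4289
  p_5/q_5 = 143649/4355
  p_6/q_6 = 9335008/283009
q_5 = 4355 ≤ 6622 < 283009 = q_6, so the answer is 143649/4355.

143649/4355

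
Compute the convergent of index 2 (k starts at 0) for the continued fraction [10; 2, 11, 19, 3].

241/23

Using pₖ = aₖpₖ₋₁ + pₖ₋₂, qₖ = aₖqₖ₋₁ + qₖ₋₂ (with p₋₁=1, p₋₂=0, q₋₁=0, q₋₂=1):
  k=0: a=10, p=10, q=1
  k=1: a=2, p=21, q=2
  k=2: a=11, p=241, q=23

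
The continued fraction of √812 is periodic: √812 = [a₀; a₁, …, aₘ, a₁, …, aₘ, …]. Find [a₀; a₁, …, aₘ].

a₀ = ⌊√812⌋ = 28.
With m₀=0, d₀=1 and mₖ₊₁ = dₖaₖ − mₖ, dₖ₊₁ = (n − mₖ₊₁²)/dₖ, aₖ₊₁ = ⌊(a₀+mₖ₊₁)/dₖ₊₁⌋:
  k=1: m=28, d=28, a=2
  k=2: m=28, d=1, a=56
d=1 and a=2a₀=56 at k=2, so the next step gives (m, d) = (28, 28) again — its k=1 value — and the period has length 2.

[28; 2, 56]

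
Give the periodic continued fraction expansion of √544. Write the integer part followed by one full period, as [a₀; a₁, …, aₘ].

a₀ = ⌊√544⌋ = 23.
With m₀=0, d₀=1 and mₖ₊₁ = dₖaₖ − mₖ, dₖ₊₁ = (n − mₖ₊₁²)/dₖ, aₖ₊₁ = ⌊(a₀+mₖ₊₁)/dₖ₊₁⌋:
  k=1: m=23, d=15, a=3
  k=2: m=22, d=4, a=11
  k=3: m=22, d=15, a=3
  k=4: m=23, d=1, a=46
d=1 and a=2a₀=46 at k=4, so the next step gives (m, d) = (23, 15) again — its k=1 value — and the period has length 4.

[23; 3, 11, 3, 46]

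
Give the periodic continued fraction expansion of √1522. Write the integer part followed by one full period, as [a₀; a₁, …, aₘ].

[39; 78]

a₀ = ⌊√1522⌋ = 39.
With m₀=0, d₀=1 and mₖ₊₁ = dₖaₖ − mₖ, dₖ₊₁ = (n − mₖ₊₁²)/dₖ, aₖ₊₁ = ⌊(a₀+mₖ₊₁)/dₖ₊₁⌋:
  k=1: m=39, d=1, a=78
d=1 and a=2a₀=78 at k=1, so the next step gives (m, d) = (39, 1) again — its k=1 value — and the period has length 1.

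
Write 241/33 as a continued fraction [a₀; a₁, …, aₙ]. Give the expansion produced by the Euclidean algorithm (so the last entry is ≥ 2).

241 = 7·33 + 10
33 = 3·10 + 3
10 = 3·3 + 1
3 = 3·1 + 0  (stop)
So 241/33 = [7; 3, 3, 3].

[7; 3, 3, 3]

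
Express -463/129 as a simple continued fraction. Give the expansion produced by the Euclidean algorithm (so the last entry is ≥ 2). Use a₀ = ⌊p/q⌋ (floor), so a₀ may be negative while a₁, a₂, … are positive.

-463 = -4×129 + 53
129 = 2×53 + 23
53 = 2×23 + 7
23 = 3×7 + 2
7 = 3×2 + 1
2 = 2×1 + 0  (stop)
So -463/129 = [-4; 2, 2, 3, 3, 2].

[-4; 2, 2, 3, 3, 2]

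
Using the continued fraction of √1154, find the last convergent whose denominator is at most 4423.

√1154 = [33; 1, 32, 1, 66, …] (period length 4).
Convergents:
  p_0/q_0 = 33/1
  p_1/q_1 = 34/1
  p_2/q_2 = 1121/33
  p_3/q_3 = 1155/34
  p_4/q_4 = 77351/2277
  p_5/q_5 = 78506/2311
  p_6/q_6 = 2589543/76229
q_5 = 2311 ≤ 4423 < 76229 = q_6, so the answer is 78506/2311.

78506/2311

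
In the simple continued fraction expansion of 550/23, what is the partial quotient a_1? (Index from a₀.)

1

550 = 23·23 + 21   →  a_0 = 23
23 = 1·21 + 2   →  a_1 = 1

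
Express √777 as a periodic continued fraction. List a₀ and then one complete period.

[27; 1, 6, 1, 54]

a₀ = ⌊√777⌋ = 27.
With m₀=0, d₀=1 and mₖ₊₁ = dₖaₖ − mₖ, dₖ₊₁ = (n − mₖ₊₁²)/dₖ, aₖ₊₁ = ⌊(a₀+mₖ₊₁)/dₖ₊₁⌋:
  k=1: m=27, d=48, a=1
  k=2: m=21, d=7, a=6
  k=3: m=21, d=48, a=1
  k=4: m=27, d=1, a=54
d=1 and a=2a₀=54 at k=4, so the next step gives (m, d) = (27, 48) again — its k=1 value — and the period has length 4.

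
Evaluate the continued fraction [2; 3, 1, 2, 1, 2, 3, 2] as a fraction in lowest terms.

Using pₖ = aₖpₖ₋₁ + pₖ₋₂ and qₖ = aₖqₖ₋₁ + qₖ₋₂:
  k=0: a=2, p=2, q=1
  k=1: a=3, p=7, q=3
  k=2: a=1, p=9, q=4
  k=3: a=2, p=25, q=11
  k=4: a=1, p=34, q=15
  k=5: a=2, p=93, q=41
  k=6: a=3, p=313, q=138
  k=7: a=2, p=719, q=317

719/317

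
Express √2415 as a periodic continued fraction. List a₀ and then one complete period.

[49; 7, 98]

a₀ = ⌊√2415⌋ = 49.
With m₀=0, d₀=1 and mₖ₊₁ = dₖaₖ − mₖ, dₖ₊₁ = (n − mₖ₊₁²)/dₖ, aₖ₊₁ = ⌊(a₀+mₖ₊₁)/dₖ₊₁⌋:
  k=1: m=49, d=14, a=7
  k=2: m=49, d=1, a=98
d=1 and a=2a₀=98 at k=2, so the next step gives (m, d) = (49, 14) again — its k=1 value — and the period has length 2.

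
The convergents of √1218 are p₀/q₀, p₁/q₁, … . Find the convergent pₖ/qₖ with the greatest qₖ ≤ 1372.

24395/699

√1218 = [34; 1, 8, 1, 68, …] (period length 4).
Convergents:
  p_0/q_0 = 34/1
  p_1/q_1 = 35/1
  p_2/q_2 = 314/9
  p_3/q_3 = 349/10
  p_4/q_4 = 24046/689
  p_5/q_5 = 24395/699
  p_6/q_6 = 219206/6281
q_5 = 699 ≤ 1372 < 6281 = q_6, so the answer is 24395/699.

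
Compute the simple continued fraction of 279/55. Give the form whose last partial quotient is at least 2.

279 = 5*55 + 4
55 = 13*4 + 3
4 = 1*3 + 1
3 = 3*1 + 0  (stop)
So 279/55 = [5; 13, 1, 3].

[5; 13, 1, 3]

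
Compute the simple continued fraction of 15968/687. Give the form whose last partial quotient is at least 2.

15968 = 23×687 + 167
687 = 4×167 + 19
167 = 8×19 + 15
19 = 1×15 + 4
15 = 3×4 + 3
4 = 1×3 + 1
3 = 3×1 + 0  (stop)
So 15968/687 = [23; 4, 8, 1, 3, 1, 3].

[23; 4, 8, 1, 3, 1, 3]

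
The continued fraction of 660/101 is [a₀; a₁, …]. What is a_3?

660 = 6·101 + 54   →  a_0 = 6
101 = 1·54 + 47   →  a_1 = 1
54 = 1·47 + 7   →  a_2 = 1
47 = 6·7 + 5   →  a_3 = 6

6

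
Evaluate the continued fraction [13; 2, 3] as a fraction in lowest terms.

94/7

Fold from the inside: start with 3/1.
  2 + 1/3 = 7/3
  13 + 3/7 = 94/7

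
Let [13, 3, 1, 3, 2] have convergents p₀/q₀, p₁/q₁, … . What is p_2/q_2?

53/4

Using pₖ = aₖpₖ₋₁ + pₖ₋₂, qₖ = aₖqₖ₋₁ + qₖ₋₂ (with p₋₁=1, p₋₂=0, q₋₁=0, q₋₂=1):
  k=0: a=13, p=13, q=1
  k=1: a=3, p=40, q=3
  k=2: a=1, p=53, q=4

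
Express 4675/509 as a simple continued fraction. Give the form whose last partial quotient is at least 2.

4675 = 9×509 + 94
509 = 5×94 + 39
94 = 2×39 + 16
39 = 2×16 + 7
16 = 2×7 + 2
7 = 3×2 + 1
2 = 2×1 + 0  (stop)
So 4675/509 = [9; 5, 2, 2, 2, 3, 2].

[9; 5, 2, 2, 2, 3, 2]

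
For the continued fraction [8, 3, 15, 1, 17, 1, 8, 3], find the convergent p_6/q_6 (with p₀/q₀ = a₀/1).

69135/8303

Using pₖ = aₖpₖ₋₁ + pₖ₋₂, qₖ = aₖqₖ₋₁ + qₖ₋₂ (with p₋₁=1, p₋₂=0, q₋₁=0, q₋₂=1):
  k=0: a=8, p=8, q=1
  k=1: a=3, p=25, q=3
  k=2: a=15, p=383, q=46
  k=3: a=1, p=408, q=49
  k=4: a=17, p=7319, q=879
  k=5: a=1, p=7727, q=928
  k=6: a=8, p=69135, q=8303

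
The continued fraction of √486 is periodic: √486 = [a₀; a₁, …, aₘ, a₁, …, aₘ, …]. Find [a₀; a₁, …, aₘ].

[22; 22, 44]

a₀ = ⌊√486⌋ = 22.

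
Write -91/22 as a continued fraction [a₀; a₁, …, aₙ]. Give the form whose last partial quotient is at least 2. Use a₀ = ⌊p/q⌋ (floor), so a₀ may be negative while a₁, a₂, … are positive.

[-5; 1, 6, 3]

-91 = -5*22 + 19
22 = 1*19 + 3
19 = 6*3 + 1
3 = 3*1 + 0  (stop)
So -91/22 = [-5; 1, 6, 3].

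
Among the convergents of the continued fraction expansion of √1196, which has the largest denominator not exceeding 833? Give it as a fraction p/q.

√1196 = [34; 1, 1, 2, 1, 1, 68, …] (period length 6).
Convergents:
  p_0/q_0 = 34/1
  p_1/q_1 = 35/1
  p_2/q_2 = 69/2
  p_3/q_3 = 173/5
  p_4/q_4 = 242/7
  p_5/q_5 = 415/12
  p_6/q_6 = 28462/823
  p_7/q_7 = 28877/835
q_6 = 823 ≤ 833 < 835 = q_7, so the answer is 28462/823.

28462/823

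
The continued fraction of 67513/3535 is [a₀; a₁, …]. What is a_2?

6

67513 = 19·3535 + 348   →  a_0 = 19
3535 = 10·348 + 55   →  a_1 = 10
348 = 6·55 + 18   →  a_2 = 6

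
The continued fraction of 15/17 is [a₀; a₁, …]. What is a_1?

1

15 = 0·17 + 15   →  a_0 = 0
17 = 1·15 + 2   →  a_1 = 1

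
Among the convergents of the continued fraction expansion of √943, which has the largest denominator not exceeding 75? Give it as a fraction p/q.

737/24

√943 = [30; 1, 2, 2, 2, 1, 60, …] (period length 6).
Convergents:
  p_0/q_0 = 30/1
  p_1/q_1 = 31/1
  p_2/q_2 = 92/3
  p_3/q_3 = 215/7
  p_4/q_4 = 522/17
  p_5/q_5 = 737/24
  p_6/q_6 = 44742/1457
q_5 = 24 ≤ 75 < 1457 = q_6, so the answer is 737/24.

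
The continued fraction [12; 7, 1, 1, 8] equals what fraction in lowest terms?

Using pₖ = aₖpₖ₋₁ + pₖ₋₂ and qₖ = aₖqₖ₋₁ + qₖ₋₂:
  k=0: a=12, p=12, q=1
  k=1: a=7, p=85, q=7
  k=2: a=1, p=97, q=8
  k=3: a=1, p=182, q=15
  k=4: a=8, p=1553, q=128

1553/128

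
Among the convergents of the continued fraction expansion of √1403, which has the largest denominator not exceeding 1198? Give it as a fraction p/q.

34123/911

√1403 = [37; 2, 5, 3, 1, 3, 5, 2, 74, …] (period length 8).
Convergents:
  p_0/q_0 = 37/1
  p_1/q_1 = 75/2
  p_2/q_2 = 412/11
  p_3/q_3 = 1311/35
  p_4/q_4 = 1723/46
  p_5/q_5 = 6480/173
  p_6/q_6 = 34123/911
  p_7/q_7 = 74726/1995
q_6 = 911 ≤ 1198 < 1995 = q_7, so the answer is 34123/911.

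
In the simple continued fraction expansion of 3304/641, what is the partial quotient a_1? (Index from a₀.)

6

3304 = 5·641 + 99   →  a_0 = 5
641 = 6·99 + 47   →  a_1 = 6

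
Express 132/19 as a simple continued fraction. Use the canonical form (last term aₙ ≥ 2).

132 = 6·19 + 18
19 = 1·18 + 1
18 = 18·1 + 0  (stop)
So 132/19 = [6; 1, 18].

[6; 1, 18]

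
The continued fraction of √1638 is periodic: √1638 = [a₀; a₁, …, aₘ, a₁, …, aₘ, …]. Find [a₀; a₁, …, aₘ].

a₀ = ⌊√1638⌋ = 40.
With m₀=0, d₀=1 and mₖ₊₁ = dₖaₖ − mₖ, dₖ₊₁ = (n − mₖ₊₁²)/dₖ, aₖ₊₁ = ⌊(a₀+mₖ₊₁)/dₖ₊₁⌋:
  k=1: m=40, d=38, a=2
  k=2: m=36, d=9, a=8
  k=3: m=36, d=38, a=2
  k=4: m=40, d=1, a=80
d=1 and a=2a₀=80 at k=4, so the next step gives (m, d) = (40, 38) again — its k=1 value — and the period has length 4.

[40; 2, 8, 2, 80]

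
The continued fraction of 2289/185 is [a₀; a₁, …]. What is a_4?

2289 = 12·185 + 69   →  a_0 = 12
185 = 2·69 + 47   →  a_1 = 2
69 = 1·47 + 22   →  a_2 = 1
47 = 2·22 + 3   →  a_3 = 2
22 = 7·3 + 1   →  a_4 = 7

7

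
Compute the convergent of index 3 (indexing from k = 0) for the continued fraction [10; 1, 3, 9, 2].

Using pₖ = aₖpₖ₋₁ + pₖ₋₂, qₖ = aₖqₖ₋₁ + qₖ₋₂ (with p₋₁=1, p₋₂=0, q₋₁=0, q₋₂=1):
  k=0: a=10, p=10, q=1
  k=1: a=1, p=11, q=1
  k=2: a=3, p=43, q=4
  k=3: a=9, p=398, q=37

398/37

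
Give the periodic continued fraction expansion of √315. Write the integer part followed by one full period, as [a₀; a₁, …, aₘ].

[17; 1, 2, 1, 34]

a₀ = ⌊√315⌋ = 17.
With m₀=0, d₀=1 and mₖ₊₁ = dₖaₖ − mₖ, dₖ₊₁ = (n − mₖ₊₁²)/dₖ, aₖ₊₁ = ⌊(a₀+mₖ₊₁)/dₖ₊₁⌋:
  k=1: m=17, d=26, a=1
  k=2: m=9, d=9, a=2
  k=3: m=9, d=26, a=1
  k=4: m=17, d=1, a=34
d=1 and a=2a₀=34 at k=4, so the next step gives (m, d) = (17, 26) again — its k=1 value — and the period has length 4.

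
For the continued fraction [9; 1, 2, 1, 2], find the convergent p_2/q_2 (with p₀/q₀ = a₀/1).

29/3

Using pₖ = aₖpₖ₋₁ + pₖ₋₂, qₖ = aₖqₖ₋₁ + qₖ₋₂ (with p₋₁=1, p₋₂=0, q₋₁=0, q₋₂=1):
  k=0: a=9, p=9, q=1
  k=1: a=1, p=10, q=1
  k=2: a=2, p=29, q=3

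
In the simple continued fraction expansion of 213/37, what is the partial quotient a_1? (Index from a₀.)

213 = 5·37 + 28   →  a_0 = 5
37 = 1·28 + 9   →  a_1 = 1

1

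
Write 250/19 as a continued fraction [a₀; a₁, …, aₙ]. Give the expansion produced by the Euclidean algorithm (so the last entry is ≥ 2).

250 = 13×19 + 3
19 = 6×3 + 1
3 = 3×1 + 0  (stop)
So 250/19 = [13; 6, 3].

[13; 6, 3]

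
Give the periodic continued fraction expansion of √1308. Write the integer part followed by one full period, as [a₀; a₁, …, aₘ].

a₀ = ⌊√1308⌋ = 36.
With m₀=0, d₀=1 and mₖ₊₁ = dₖaₖ − mₖ, dₖ₊₁ = (n − mₖ₊₁²)/dₖ, aₖ₊₁ = ⌊(a₀+mₖ₊₁)/dₖ₊₁⌋:
  k=1: m=36, d=12, a=6
  k=2: m=36, d=1, a=72
d=1 and a=2a₀=72 at k=2, so the next step gives (m, d) = (36, 12) again — its k=1 value — and the period has length 2.

[36; 6, 72]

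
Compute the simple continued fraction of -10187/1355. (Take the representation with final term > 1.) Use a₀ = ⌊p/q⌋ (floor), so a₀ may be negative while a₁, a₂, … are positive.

[-8; 2, 13, 3, 16]

-10187 = -8*1355 + 653
1355 = 2*653 + 49
653 = 13*49 + 16
49 = 3*16 + 1
16 = 16*1 + 0  (stop)
So -10187/1355 = [-8; 2, 13, 3, 16].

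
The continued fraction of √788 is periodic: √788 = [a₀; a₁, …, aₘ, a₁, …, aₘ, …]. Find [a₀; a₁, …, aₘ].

[28; 14, 56]

a₀ = ⌊√788⌋ = 28.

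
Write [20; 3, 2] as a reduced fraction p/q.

142/7

Fold from the inside: start with 2/1.
  3 + 1/2 = 7/2
  20 + 2/7 = 142/7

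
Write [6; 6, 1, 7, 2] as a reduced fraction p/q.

Fold from the inside: start with 2/1.
  7 + 1/2 = 15/2
  1 + 2/15 = 17/15
  6 + 15/17 = 117/17
  6 + 17/117 = 719/117

719/117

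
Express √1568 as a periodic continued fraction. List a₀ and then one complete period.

a₀ = ⌊√1568⌋ = 39.
With m₀=0, d₀=1 and mₖ₊₁ = dₖaₖ − mₖ, dₖ₊₁ = (n − mₖ₊₁²)/dₖ, aₖ₊₁ = ⌊(a₀+mₖ₊₁)/dₖ₊₁⌋:
  k=1: m=39, d=47, a=1
  k=2: m=8, d=32, a=1
  k=3: m=24, d=31, a=2
  k=4: m=38, d=4, a=19
  k=5: m=38, d=31, a=2
  k=6: m=24, d=32, a=1
  k=7: m=8, d=47, a=1
  k=8: m=39, d=1, a=78
d=1 and a=2a₀=78 at k=8, so the next step gives (m, d) = (39, 47) again — its k=1 value — and the period has length 8.

[39; 1, 1, 2, 19, 2, 1, 1, 78]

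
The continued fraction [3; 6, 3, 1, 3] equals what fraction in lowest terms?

Using pₖ = aₖpₖ₋₁ + pₖ₋₂ and qₖ = aₖqₖ₋₁ + qₖ₋₂:
  k=0: a=3, p=3, q=1
  k=1: a=6, p=19, q=6
  k=2: a=3, p=60, q=19
  k=3: a=1, p=79, q=25
  k=4: a=3, p=297, q=94

297/94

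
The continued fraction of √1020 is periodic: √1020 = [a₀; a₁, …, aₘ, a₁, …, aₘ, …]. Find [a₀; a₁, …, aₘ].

[31; 1, 14, 1, 62]

a₀ = ⌊√1020⌋ = 31.
With m₀=0, d₀=1 and mₖ₊₁ = dₖaₖ − mₖ, dₖ₊₁ = (n − mₖ₊₁²)/dₖ, aₖ₊₁ = ⌊(a₀+mₖ₊₁)/dₖ₊₁⌋:
  k=1: m=31, d=59, a=1
  k=2: m=28, d=4, a=14
  k=3: m=28, d=59, a=1
  k=4: m=31, d=1, a=62
d=1 and a=2a₀=62 at k=4, so the next step gives (m, d) = (31, 59) again — its k=1 value — and the period has length 4.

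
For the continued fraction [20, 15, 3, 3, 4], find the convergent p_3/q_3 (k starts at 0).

3070/153

Using pₖ = aₖpₖ₋₁ + pₖ₋₂, qₖ = aₖqₖ₋₁ + qₖ₋₂ (with p₋₁=1, p₋₂=0, q₋₁=0, q₋₂=1):
  k=0: a=20, p=20, q=1
  k=1: a=15, p=301, q=15
  k=2: a=3, p=923, q=46
  k=3: a=3, p=3070, q=153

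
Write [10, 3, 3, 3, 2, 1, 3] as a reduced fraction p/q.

Fold from the inside: start with 3/1.
  1 + 1/3 = 4/3
  2 + 3/4 = 11/4
  3 + 4/11 = 37/11
  3 + 11/37 = 122/37
  3 + 37/122 = 403/122
  10 + 122/403 = 4152/403

4152/403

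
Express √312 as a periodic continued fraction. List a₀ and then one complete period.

[17; 1, 1, 1, 34]

a₀ = ⌊√312⌋ = 17.
With m₀=0, d₀=1 and mₖ₊₁ = dₖaₖ − mₖ, dₖ₊₁ = (n − mₖ₊₁²)/dₖ, aₖ₊₁ = ⌊(a₀+mₖ₊₁)/dₖ₊₁⌋:
  k=1: m=17, d=23, a=1
  k=2: m=6, d=12, a=1
  k=3: m=6, d=23, a=1
  k=4: m=17, d=1, a=34
d=1 and a=2a₀=34 at k=4, so the next step gives (m, d) = (17, 23) again — its k=1 value — and the period has length 4.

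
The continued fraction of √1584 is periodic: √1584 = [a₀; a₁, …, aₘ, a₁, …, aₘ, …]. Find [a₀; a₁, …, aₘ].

a₀ = ⌊√1584⌋ = 39.
With m₀=0, d₀=1 and mₖ₊₁ = dₖaₖ − mₖ, dₖ₊₁ = (n − mₖ₊₁²)/dₖ, aₖ₊₁ = ⌊(a₀+mₖ₊₁)/dₖ₊₁⌋:
  k=1: m=39, d=63, a=1
  k=2: m=24, d=16, a=3
  k=3: m=24, d=63, a=1
  k=4: m=39, d=1, a=78
d=1 and a=2a₀=78 at k=4, so the next step gives (m, d) = (39, 63) again — its k=1 value — and the period has length 4.

[39; 1, 3, 1, 78]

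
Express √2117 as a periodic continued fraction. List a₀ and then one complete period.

a₀ = ⌊√2117⌋ = 46.

[46; 92]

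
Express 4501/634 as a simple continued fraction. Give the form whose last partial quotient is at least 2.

[7; 10, 15, 1, 3]

4501 = 7*634 + 63
634 = 10*63 + 4
63 = 15*4 + 3
4 = 1*3 + 1
3 = 3*1 + 0  (stop)
So 4501/634 = [7; 10, 15, 1, 3].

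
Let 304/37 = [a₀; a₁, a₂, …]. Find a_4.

1

304 = 8·37 + 8   →  a_0 = 8
37 = 4·8 + 5   →  a_1 = 4
8 = 1·5 + 3   →  a_2 = 1
5 = 1·3 + 2   →  a_3 = 1
3 = 1·2 + 1   →  a_4 = 1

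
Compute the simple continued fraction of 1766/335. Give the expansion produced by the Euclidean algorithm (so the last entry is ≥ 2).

1766 = 5×335 + 91
335 = 3×91 + 62
91 = 1×62 + 29
62 = 2×29 + 4
29 = 7×4 + 1
4 = 4×1 + 0  (stop)
So 1766/335 = [5; 3, 1, 2, 7, 4].

[5; 3, 1, 2, 7, 4]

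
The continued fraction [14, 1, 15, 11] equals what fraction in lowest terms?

2644/177

Using pₖ = aₖpₖ₋₁ + pₖ₋₂ and qₖ = aₖqₖ₋₁ + qₖ₋₂:
  k=0: a=14, p=14, q=1
  k=1: a=1, p=15, q=1
  k=2: a=15, p=239, q=16
  k=3: a=11, p=2644, q=177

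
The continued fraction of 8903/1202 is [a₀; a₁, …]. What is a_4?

8903 = 7·1202 + 489   →  a_0 = 7
1202 = 2·489 + 224   →  a_1 = 2
489 = 2·224 + 41   →  a_2 = 2
224 = 5·41 + 19   →  a_3 = 5
41 = 2·19 + 3   →  a_4 = 2

2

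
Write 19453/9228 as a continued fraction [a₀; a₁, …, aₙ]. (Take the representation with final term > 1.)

[2; 9, 3, 1, 10, 11, 2]

19453 = 2×9228 + 997
9228 = 9×997 + 255
997 = 3×255 + 232
255 = 1×232 + 23
232 = 10×23 + 2
23 = 11×2 + 1
2 = 2×1 + 0  (stop)
So 19453/9228 = [2; 9, 3, 1, 10, 11, 2].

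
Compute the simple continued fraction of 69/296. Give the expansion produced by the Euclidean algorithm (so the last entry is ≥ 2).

[0; 4, 3, 2, 4, 2]

69 = 0×296 + 69
296 = 4×69 + 20
69 = 3×20 + 9
20 = 2×9 + 2
9 = 4×2 + 1
2 = 2×1 + 0  (stop)
So 69/296 = [0; 4, 3, 2, 4, 2].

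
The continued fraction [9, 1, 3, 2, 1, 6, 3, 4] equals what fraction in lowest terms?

11558/1183

Fold from the inside: start with 4/1.
  3 + 1/4 = 13/4
  6 + 4/13 = 82/13
  1 + 13/82 = 95/82
  2 + 82/95 = 272/95
  3 + 95/272 = 911/272
  1 + 272/911 = 1183/911
  9 + 911/1183 = 11558/1183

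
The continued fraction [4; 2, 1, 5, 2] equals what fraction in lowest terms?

Fold from the inside: start with 2/1.
  5 + 1/2 = 11/2
  1 + 2/11 = 13/11
  2 + 11/13 = 37/13
  4 + 13/37 = 161/37

161/37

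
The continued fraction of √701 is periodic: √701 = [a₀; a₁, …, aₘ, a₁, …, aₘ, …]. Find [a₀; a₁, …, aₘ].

[26; 2, 10, 10, 2, 52]

a₀ = ⌊√701⌋ = 26.
With m₀=0, d₀=1 and mₖ₊₁ = dₖaₖ − mₖ, dₖ₊₁ = (n − mₖ₊₁²)/dₖ, aₖ₊₁ = ⌊(a₀+mₖ₊₁)/dₖ₊₁⌋:
  k=1: m=26, d=25, a=2
  k=2: m=24, d=5, a=10
  k=3: m=26, d=5, a=10
  k=4: m=24, d=25, a=2
  k=5: m=26, d=1, a=52
d=1 and a=2a₀=52 at k=5, so the next step gives (m, d) = (26, 25) again — its k=1 value — and the period has length 5.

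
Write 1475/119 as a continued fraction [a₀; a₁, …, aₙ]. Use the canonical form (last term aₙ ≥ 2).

[12; 2, 1, 1, 7, 3]

1475 = 12·119 + 47
119 = 2·47 + 25
47 = 1·25 + 22
25 = 1·22 + 3
22 = 7·3 + 1
3 = 3·1 + 0  (stop)
So 1475/119 = [12; 2, 1, 1, 7, 3].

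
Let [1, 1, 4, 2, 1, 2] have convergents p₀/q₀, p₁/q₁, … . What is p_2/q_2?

Using pₖ = aₖpₖ₋₁ + pₖ₋₂, qₖ = aₖqₖ₋₁ + qₖ₋₂ (with p₋₁=1, p₋₂=0, q₋₁=0, q₋₂=1):
  k=0: a=1, p=1, q=1
  k=1: a=1, p=2, q=1
  k=2: a=4, p=9, q=5

9/5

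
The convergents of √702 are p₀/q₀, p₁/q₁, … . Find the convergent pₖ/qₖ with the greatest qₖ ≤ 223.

√702 = [26; 2, 52, …] (period length 2).
Convergents:
  p_0/q_0 = 26/1
  p_1/q_1 = 53/2
  p_2/q_2 = 2782/105
  p_3/q_3 = 5617/212
  p_4/q_4 = 294866/11129
q_3 = 212 ≤ 223 < 11129 = q_4, so the answer is 5617/212.

5617/212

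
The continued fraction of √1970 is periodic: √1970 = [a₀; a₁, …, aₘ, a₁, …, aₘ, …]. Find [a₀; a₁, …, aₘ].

a₀ = ⌊√1970⌋ = 44.
With m₀=0, d₀=1 and mₖ₊₁ = dₖaₖ − mₖ, dₖ₊₁ = (n − mₖ₊₁²)/dₖ, aₖ₊₁ = ⌊(a₀+mₖ₊₁)/dₖ₊₁⌋:
  k=1: m=44, d=34, a=2
  k=2: m=24, d=41, a=1
  k=3: m=17, d=41, a=1
  k=4: m=24, d=34, a=2
  k=5: m=44, d=1, a=88
d=1 and a=2a₀=88 at k=5, so the next step gives (m, d) = (44, 34) again — its k=1 value — and the period has length 5.

[44; 2, 1, 1, 2, 88]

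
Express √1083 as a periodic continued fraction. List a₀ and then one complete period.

[32; 1, 9, 1, 64]

a₀ = ⌊√1083⌋ = 32.
With m₀=0, d₀=1 and mₖ₊₁ = dₖaₖ − mₖ, dₖ₊₁ = (n − mₖ₊₁²)/dₖ, aₖ₊₁ = ⌊(a₀+mₖ₊₁)/dₖ₊₁⌋:
  k=1: m=32, d=59, a=1
  k=2: m=27, d=6, a=9
  k=3: m=27, d=59, a=1
  k=4: m=32, d=1, a=64
d=1 and a=2a₀=64 at k=4, so the next step gives (m, d) = (32, 59) again — its k=1 value — and the period has length 4.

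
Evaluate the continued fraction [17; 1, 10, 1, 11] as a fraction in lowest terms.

2562/143

Using pₖ = aₖpₖ₋₁ + pₖ₋₂ and qₖ = aₖqₖ₋₁ + qₖ₋₂:
  k=0: a=17, p=17, q=1
  k=1: a=1, p=18, q=1
  k=2: a=10, p=197, q=11
  k=3: a=1, p=215, q=12
  k=4: a=11, p=2562, q=143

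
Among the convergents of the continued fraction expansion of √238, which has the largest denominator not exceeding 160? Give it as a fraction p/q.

1697/110

√238 = [15; 2, 2, 1, 14, 1, 2, 2, 30, …] (period length 8).
Convergents:
  p_0/q_0 = 15/1
  p_1/q_1 = 31/2
  p_2/q_2 = 77/5
  p_3/q_3 = 108/7
  p_4/q_4 = 1589/103
  p_5/q_5 = 1697/110
  p_6/q_6 = 4983/323
q_5 = 110 ≤ 160 < 323 = q_6, so the answer is 1697/110.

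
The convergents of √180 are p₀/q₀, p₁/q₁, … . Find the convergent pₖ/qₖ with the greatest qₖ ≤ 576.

4253/317

√180 = [13; 2, 2, 2, 26, …] (period length 4).
Convergents:
  p_0/q_0 = 13/1
  p_1/q_1 = 27/2
  p_2/q_2 = 67/5
  p_3/q_3 = 161/12
  p_4/q_4 = 4253/317
  p_5/q_5 = 8667/646
q_4 = 317 ≤ 576 < 646 = q_5, so the answer is 4253/317.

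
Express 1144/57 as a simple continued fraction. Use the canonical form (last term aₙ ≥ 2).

[20; 14, 4]

1144 = 20*57 + 4
57 = 14*4 + 1
4 = 4*1 + 0  (stop)
So 1144/57 = [20; 14, 4].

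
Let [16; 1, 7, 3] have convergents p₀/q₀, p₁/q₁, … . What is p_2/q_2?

135/8

Using pₖ = aₖpₖ₋₁ + pₖ₋₂, qₖ = aₖqₖ₋₁ + qₖ₋₂ (with p₋₁=1, p₋₂=0, q₋₁=0, q₋₂=1):
  k=0: a=16, p=16, q=1
  k=1: a=1, p=17, q=1
  k=2: a=7, p=135, q=8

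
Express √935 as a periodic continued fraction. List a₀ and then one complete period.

[30; 1, 1, 2, 1, 2, 1, 1, 60]

a₀ = ⌊√935⌋ = 30.
With m₀=0, d₀=1 and mₖ₊₁ = dₖaₖ − mₖ, dₖ₊₁ = (n − mₖ₊₁²)/dₖ, aₖ₊₁ = ⌊(a₀+mₖ₊₁)/dₖ₊₁⌋:
  k=1: m=30, d=35, a=1
  k=2: m=5, d=26, a=1
  k=3: m=21, d=19, a=2
  k=4: m=17, d=34, a=1
  k=5: m=17, d=19, a=2
  k=6: m=21, d=26, a=1
  k=7: m=5, d=35, a=1
  k=8: m=30, d=1, a=60
d=1 and a=2a₀=60 at k=8, so the next step gives (m, d) = (30, 35) again — its k=1 value — and the period has length 8.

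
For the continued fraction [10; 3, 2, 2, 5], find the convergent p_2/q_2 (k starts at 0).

72/7

Using pₖ = aₖpₖ₋₁ + pₖ₋₂, qₖ = aₖqₖ₋₁ + qₖ₋₂ (with p₋₁=1, p₋₂=0, q₋₁=0, q₋₂=1):
  k=0: a=10, p=10, q=1
  k=1: a=3, p=31, q=3
  k=2: a=2, p=72, q=7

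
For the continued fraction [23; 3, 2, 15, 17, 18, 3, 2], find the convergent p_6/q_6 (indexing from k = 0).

2368035/101689

Using pₖ = aₖpₖ₋₁ + pₖ₋₂, qₖ = aₖqₖ₋₁ + qₖ₋₂ (with p₋₁=1, p₋₂=0, q₋₁=0, q₋₂=1):
  k=0: a=23, p=23, q=1
  k=1: a=3, p=70, q=3
  k=2: a=2, p=163, q=7
  k=3: a=15, p=2515, q=108
  k=4: a=17, p=42918, q=1843
  k=5: a=18, p=775039, q=33282
  k=6: a=3, p=2368035, q=101689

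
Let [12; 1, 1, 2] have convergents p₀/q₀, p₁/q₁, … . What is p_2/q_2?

Using pₖ = aₖpₖ₋₁ + pₖ₋₂, qₖ = aₖqₖ₋₁ + qₖ₋₂ (with p₋₁=1, p₋₂=0, q₋₁=0, q₋₂=1):
  k=0: a=12, p=12, q=1
  k=1: a=1, p=13, q=1
  k=2: a=1, p=25, q=2

25/2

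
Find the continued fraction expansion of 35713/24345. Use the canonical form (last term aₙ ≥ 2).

35713 = 1×24345 + 11368
24345 = 2×11368 + 1609
11368 = 7×1609 + 105
1609 = 15×105 + 34
105 = 3×34 + 3
34 = 11×3 + 1
3 = 3×1 + 0  (stop)
So 35713/24345 = [1; 2, 7, 15, 3, 11, 3].

[1; 2, 7, 15, 3, 11, 3]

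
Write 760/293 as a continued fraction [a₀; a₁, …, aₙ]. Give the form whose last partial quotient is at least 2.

760 = 2·293 + 174
293 = 1·174 + 119
174 = 1·119 + 55
119 = 2·55 + 9
55 = 6·9 + 1
9 = 9·1 + 0  (stop)
So 760/293 = [2; 1, 1, 2, 6, 9].

[2; 1, 1, 2, 6, 9]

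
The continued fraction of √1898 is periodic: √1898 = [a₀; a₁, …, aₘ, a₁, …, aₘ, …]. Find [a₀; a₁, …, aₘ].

[43; 1, 1, 3, 3, 1, 1, 86]

a₀ = ⌊√1898⌋ = 43.
With m₀=0, d₀=1 and mₖ₊₁ = dₖaₖ − mₖ, dₖ₊₁ = (n − mₖ₊₁²)/dₖ, aₖ₊₁ = ⌊(a₀+mₖ₊₁)/dₖ₊₁⌋:
  k=1: m=43, d=49, a=1
  k=2: m=6, d=38, a=1
  k=3: m=32, d=23, a=3
  k=4: m=37, d=23, a=3
  k=5: m=32, d=38, a=1
  k=6: m=6, d=49, a=1
  k=7: m=43, d=1, a=86
d=1 and a=2a₀=86 at k=7, so the next step gives (m, d) = (43, 49) again — its k=1 value — and the period has length 7.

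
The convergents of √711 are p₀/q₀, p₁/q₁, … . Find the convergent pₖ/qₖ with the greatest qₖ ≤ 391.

8506/319

√711 = [26; 1, 1, 1, 52, …] (period length 4).
Convergents:
  p_0/q_0 = 26/1
  p_1/q_1 = 27/1
  p_2/q_2 = 53/2
  p_3/q_3 = 80/3
  p_4/q_4 = 4213/158
  p_5/q_5 = 4293/161
  p_6/q_6 = 8506/319
  p_7/q_7 = 12799/480
q_6 = 319 ≤ 391 < 480 = q_7, so the answer is 8506/319.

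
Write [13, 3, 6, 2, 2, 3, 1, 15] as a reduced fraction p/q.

93471/7019

Using pₖ = aₖpₖ₋₁ + pₖ₋₂ and qₖ = aₖqₖ₋₁ + qₖ₋₂:
  k=0: a=13, p=13, q=1
  k=1: a=3, p=40, q=3
  k=2: a=6, p=253, q=19
  k=3: a=2, p=546, q=41
  k=4: a=2, p=1345, q=101
  k=5: a=3, p=4581, q=344
  k=6: a=1, p=5926, q=445
  k=7: a=15, p=93471, q=7019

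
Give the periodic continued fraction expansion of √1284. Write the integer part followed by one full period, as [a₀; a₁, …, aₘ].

[35; 1, 4, 1, 70]

a₀ = ⌊√1284⌋ = 35.
With m₀=0, d₀=1 and mₖ₊₁ = dₖaₖ − mₖ, dₖ₊₁ = (n − mₖ₊₁²)/dₖ, aₖ₊₁ = ⌊(a₀+mₖ₊₁)/dₖ₊₁⌋:
  k=1: m=35, d=59, a=1
  k=2: m=24, d=12, a=4
  k=3: m=24, d=59, a=1
  k=4: m=35, d=1, a=70
d=1 and a=2a₀=70 at k=4, so the next step gives (m, d) = (35, 59) again — its k=1 value — and the period has length 4.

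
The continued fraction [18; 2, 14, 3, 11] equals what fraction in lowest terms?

Fold from the inside: start with 11/1.
  3 + 1/11 = 34/11
  14 + 11/34 = 487/34
  2 + 34/487 = 1008/487
  18 + 487/1008 = 18631/1008

18631/1008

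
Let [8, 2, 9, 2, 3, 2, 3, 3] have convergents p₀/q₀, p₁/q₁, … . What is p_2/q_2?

161/19

Using pₖ = aₖpₖ₋₁ + pₖ₋₂, qₖ = aₖqₖ₋₁ + qₖ₋₂ (with p₋₁=1, p₋₂=0, q₋₁=0, q₋₂=1):
  k=0: a=8, p=8, q=1
  k=1: a=2, p=17, q=2
  k=2: a=9, p=161, q=19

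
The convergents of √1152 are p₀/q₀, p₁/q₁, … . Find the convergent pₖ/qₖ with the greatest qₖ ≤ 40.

√1152 = [33; 1, 15, 1, 66, …] (period length 4).
Convergents:
  p_0/q_0 = 33/1
  p_1/q_1 = 34/1
  p_2/q_2 = 543/16
  p_3/q_3 = 577/17
  p_4/q_4 = 38625/1138
q_3 = 17 ≤ 40 < 1138 = q_4, so the answer is 577/17.

577/17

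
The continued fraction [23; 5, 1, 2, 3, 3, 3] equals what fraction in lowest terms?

14392/621

Using pₖ = aₖpₖ₋₁ + pₖ₋₂ and qₖ = aₖqₖ₋₁ + qₖ₋₂:
  k=0: a=23, p=23, q=1
  k=1: a=5, p=116, q=5
  k=2: a=1, p=139, q=6
  k=3: a=2, p=394, q=17
  k=4: a=3, p=1321, q=57
  k=5: a=3, p=4357, q=188
  k=6: a=3, p=14392, q=621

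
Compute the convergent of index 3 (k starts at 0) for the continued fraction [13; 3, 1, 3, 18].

Using pₖ = aₖpₖ₋₁ + pₖ₋₂, qₖ = aₖqₖ₋₁ + qₖ₋₂ (with p₋₁=1, p₋₂=0, q₋₁=0, q₋₂=1):
  k=0: a=13, p=13, q=1
  k=1: a=3, p=40, q=3
  k=2: a=1, p=53, q=4
  k=3: a=3, p=199, q=15

199/15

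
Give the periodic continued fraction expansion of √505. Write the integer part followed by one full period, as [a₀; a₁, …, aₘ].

a₀ = ⌊√505⌋ = 22.
With m₀=0, d₀=1 and mₖ₊₁ = dₖaₖ − mₖ, dₖ₊₁ = (n − mₖ₊₁²)/dₖ, aₖ₊₁ = ⌊(a₀+mₖ₊₁)/dₖ₊₁⌋:
  k=1: m=22, d=21, a=2
  k=2: m=20, d=5, a=8
  k=3: m=20, d=21, a=2
  k=4: m=22, d=1, a=44
d=1 and a=2a₀=44 at k=4, so the next step gives (m, d) = (22, 21) again — its k=1 value — and the period has length 4.

[22; 2, 8, 2, 44]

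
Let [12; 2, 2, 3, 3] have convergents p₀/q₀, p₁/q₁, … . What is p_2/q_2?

62/5

Using pₖ = aₖpₖ₋₁ + pₖ₋₂, qₖ = aₖqₖ₋₁ + qₖ₋₂ (with p₋₁=1, p₋₂=0, q₋₁=0, q₋₂=1):
  k=0: a=12, p=12, q=1
  k=1: a=2, p=25, q=2
  k=2: a=2, p=62, q=5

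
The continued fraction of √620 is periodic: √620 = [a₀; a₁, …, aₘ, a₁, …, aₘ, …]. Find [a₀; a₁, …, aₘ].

a₀ = ⌊√620⌋ = 24.
With m₀=0, d₀=1 and mₖ₊₁ = dₖaₖ − mₖ, dₖ₊₁ = (n − mₖ₊₁²)/dₖ, aₖ₊₁ = ⌊(a₀+mₖ₊₁)/dₖ₊₁⌋:
  k=1: m=24, d=44, a=1
  k=2: m=20, d=5, a=8
  k=3: m=20, d=44, a=1
  k=4: m=24, d=1, a=48
d=1 and a=2a₀=48 at k=4, so the next step gives (m, d) = (24, 44) again — its k=1 value — and the period has length 4.

[24; 1, 8, 1, 48]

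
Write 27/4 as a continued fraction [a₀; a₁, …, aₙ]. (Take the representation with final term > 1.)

27 = 6×4 + 3
4 = 1×3 + 1
3 = 3×1 + 0  (stop)
So 27/4 = [6; 1, 3].

[6; 1, 3]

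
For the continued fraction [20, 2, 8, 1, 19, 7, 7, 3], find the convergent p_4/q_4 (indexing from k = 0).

7739/378

Using pₖ = aₖpₖ₋₁ + pₖ₋₂, qₖ = aₖqₖ₋₁ + qₖ₋₂ (with p₋₁=1, p₋₂=0, q₋₁=0, q₋₂=1):
  k=0: a=20, p=20, q=1
  k=1: a=2, p=41, q=2
  k=2: a=8, p=348, q=17
  k=3: a=1, p=389, q=19
  k=4: a=19, p=7739, q=378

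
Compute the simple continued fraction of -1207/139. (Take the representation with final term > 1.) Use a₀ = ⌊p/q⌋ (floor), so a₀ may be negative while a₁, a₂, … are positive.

-1207 = -9*139 + 44
139 = 3*44 + 7
44 = 6*7 + 2
7 = 3*2 + 1
2 = 2*1 + 0  (stop)
So -1207/139 = [-9; 3, 6, 3, 2].

[-9; 3, 6, 3, 2]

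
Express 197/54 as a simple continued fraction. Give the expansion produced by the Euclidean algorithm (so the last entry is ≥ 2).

197 = 3*54 + 35
54 = 1*35 + 19
35 = 1*19 + 16
19 = 1*16 + 3
16 = 5*3 + 1
3 = 3*1 + 0  (stop)
So 197/54 = [3; 1, 1, 1, 5, 3].

[3; 1, 1, 1, 5, 3]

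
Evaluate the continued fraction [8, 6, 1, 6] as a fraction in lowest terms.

391/48

Fold from the inside: start with 6/1.
  1 + 1/6 = 7/6
  6 + 6/7 = 48/7
  8 + 7/48 = 391/48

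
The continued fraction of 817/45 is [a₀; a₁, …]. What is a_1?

6

817 = 18·45 + 7   →  a_0 = 18
45 = 6·7 + 3   →  a_1 = 6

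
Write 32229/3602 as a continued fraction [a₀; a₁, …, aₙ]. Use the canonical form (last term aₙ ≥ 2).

32229 = 8*3602 + 3413
3602 = 1*3413 + 189
3413 = 18*189 + 11
189 = 17*11 + 2
11 = 5*2 + 1
2 = 2*1 + 0  (stop)
So 32229/3602 = [8; 1, 18, 17, 5, 2].

[8; 1, 18, 17, 5, 2]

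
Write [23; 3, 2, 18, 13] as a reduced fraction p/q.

39215/1684

Using pₖ = aₖpₖ₋₁ + pₖ₋₂ and qₖ = aₖqₖ₋₁ + qₖ₋₂:
  k=0: a=23, p=23, q=1
  k=1: a=3, p=70, q=3
  k=2: a=2, p=163, q=7
  k=3: a=18, p=3004, q=129
  k=4: a=13, p=39215, q=1684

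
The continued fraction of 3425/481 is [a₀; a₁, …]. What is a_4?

2

3425 = 7·481 + 58   →  a_0 = 7
481 = 8·58 + 17   →  a_1 = 8
58 = 3·17 + 7   →  a_2 = 3
17 = 2·7 + 3   →  a_3 = 2
7 = 2·3 + 1   →  a_4 = 2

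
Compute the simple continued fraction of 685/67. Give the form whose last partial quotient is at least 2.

685 = 10·67 + 15
67 = 4·15 + 7
15 = 2·7 + 1
7 = 7·1 + 0  (stop)
So 685/67 = [10; 4, 2, 7].

[10; 4, 2, 7]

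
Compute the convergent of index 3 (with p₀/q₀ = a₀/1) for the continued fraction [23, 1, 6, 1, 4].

191/8

Using pₖ = aₖpₖ₋₁ + pₖ₋₂, qₖ = aₖqₖ₋₁ + qₖ₋₂ (with p₋₁=1, p₋₂=0, q₋₁=0, q₋₂=1):
  k=0: a=23, p=23, q=1
  k=1: a=1, p=24, q=1
  k=2: a=6, p=167, q=7
  k=3: a=1, p=191, q=8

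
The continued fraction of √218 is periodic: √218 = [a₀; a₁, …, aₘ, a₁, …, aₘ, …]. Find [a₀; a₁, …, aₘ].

a₀ = ⌊√218⌋ = 14.

[14; 1, 3, 3, 1, 28]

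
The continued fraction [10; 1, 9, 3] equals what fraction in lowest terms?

Using pₖ = aₖpₖ₋₁ + pₖ₋₂ and qₖ = aₖqₖ₋₁ + qₖ₋₂:
  k=0: a=10, p=10, q=1
  k=1: a=1, p=11, q=1
  k=2: a=9, p=109, q=10
  k=3: a=3, p=338, q=31

338/31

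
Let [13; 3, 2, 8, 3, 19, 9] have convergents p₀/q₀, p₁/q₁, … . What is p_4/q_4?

2445/184

Using pₖ = aₖpₖ₋₁ + pₖ₋₂, qₖ = aₖqₖ₋₁ + qₖ₋₂ (with p₋₁=1, p₋₂=0, q₋₁=0, q₋₂=1):
  k=0: a=13, p=13, q=1
  k=1: a=3, p=40, q=3
  k=2: a=2, p=93, q=7
  k=3: a=8, p=784, q=59
  k=4: a=3, p=2445, q=184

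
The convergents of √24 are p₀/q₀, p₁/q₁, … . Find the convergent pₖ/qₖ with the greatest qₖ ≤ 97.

436/89

√24 = [4; 1, 8, …] (period length 2).
Convergents:
  p_0/q_0 = 4/1
  p_1/q_1 = 5/1
  p_2/q_2 = 44/9
  p_3/q_3 = 49/10
  p_4/q_4 = 436/89
  p_5/q_5 = 485/99
q_4 = 89 ≤ 97 < 99 = q_5, so the answer is 436/89.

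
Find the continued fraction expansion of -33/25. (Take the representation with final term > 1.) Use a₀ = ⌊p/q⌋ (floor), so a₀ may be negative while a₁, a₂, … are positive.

[-2; 1, 2, 8]

-33 = -2*25 + 17
25 = 1*17 + 8
17 = 2*8 + 1
8 = 8*1 + 0  (stop)
So -33/25 = [-2; 1, 2, 8].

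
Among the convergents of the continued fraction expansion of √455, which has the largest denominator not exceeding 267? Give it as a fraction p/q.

2709/127

√455 = [21; 3, 42, …] (period length 2).
Convergents:
  p_0/q_0 = 21/1
  p_1/q_1 = 64/3
  p_2/q_2 = 2709/127
  p_3/q_3 = 8191/384
q_2 = 127 ≤ 267 < 384 = q_3, so the answer is 2709/127.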